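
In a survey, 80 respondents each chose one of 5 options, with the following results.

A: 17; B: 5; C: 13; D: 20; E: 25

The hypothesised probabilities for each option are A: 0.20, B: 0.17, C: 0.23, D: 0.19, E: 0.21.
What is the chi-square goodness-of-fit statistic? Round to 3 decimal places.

Expected counts E_i = n·p_i: 80×0.20 = 16, 80×0.17 = 13.6, 80×0.23 = 18.4, 80×0.19 = 15.2, 80×0.21 = 16.8.
χ² = (17−16)²/16 + (5−13.6)²/13.6 + (13−18.4)²/18.4 + (20−15.2)²/15.2 + (25−16.8)²/16.8
   = 0.0625 + 5.4382 + 1.5848 + 1.5158 + 4.0024
Sum = 12.604

12.604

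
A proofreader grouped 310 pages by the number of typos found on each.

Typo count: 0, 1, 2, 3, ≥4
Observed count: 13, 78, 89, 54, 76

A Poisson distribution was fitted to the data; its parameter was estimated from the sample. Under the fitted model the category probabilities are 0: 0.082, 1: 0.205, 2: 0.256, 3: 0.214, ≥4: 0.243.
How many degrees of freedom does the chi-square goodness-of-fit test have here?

There are k = 5 categories and 1 parameter estimated from the data, so df = 5 − 1 − 1 = 3.

3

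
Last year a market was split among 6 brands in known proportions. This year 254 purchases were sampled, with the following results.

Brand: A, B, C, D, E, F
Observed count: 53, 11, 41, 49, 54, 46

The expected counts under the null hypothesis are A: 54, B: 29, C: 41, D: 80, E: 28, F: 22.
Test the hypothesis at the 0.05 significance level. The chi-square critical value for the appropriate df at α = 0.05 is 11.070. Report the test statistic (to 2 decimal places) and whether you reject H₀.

χ² = (53−54)²/54 + (11−29)²/29 + (41−41)²/41 + (49−80)²/80 + (54−28)²/28 + (46−22)²/22
   = 0.019 + 11.172 + 0.000 + 12.013 + 24.143 + 26.182
Sum = 73.53
df = 5. Since 73.53 > 11.070, we reject H₀.

73.53; reject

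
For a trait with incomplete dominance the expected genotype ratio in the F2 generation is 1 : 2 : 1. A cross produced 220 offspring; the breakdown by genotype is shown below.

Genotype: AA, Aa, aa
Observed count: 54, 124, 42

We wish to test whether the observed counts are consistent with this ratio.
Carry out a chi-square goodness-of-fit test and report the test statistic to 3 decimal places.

Ratio total = 4. Expected counts: 220×1/4 = 55, 220×2/4 = 110, 220×1/4 = 55.
χ² = (54−55)²/55 + (124−110)²/110 + (42−55)²/55
   = 0.0182 + 1.7818 + 3.0727
Sum = 4.873

4.873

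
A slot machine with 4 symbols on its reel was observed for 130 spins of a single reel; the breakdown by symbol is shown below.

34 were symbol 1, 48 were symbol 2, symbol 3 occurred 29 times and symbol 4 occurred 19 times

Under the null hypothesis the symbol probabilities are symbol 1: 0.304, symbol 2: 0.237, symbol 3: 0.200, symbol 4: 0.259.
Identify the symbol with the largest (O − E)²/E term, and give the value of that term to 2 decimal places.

symbol 2, 9.59

Expected counts E_i = n·p_i: 130×0.304 = 39.52, 130×0.237 = 30.81, 130×0.200 = 26, 130×0.259 = 33.67.
χ² = (34−39.52)²/39.52 + (48−30.81)²/30.81 + (29−26)²/26 + (19−33.67)²/33.67
   = 0.771 + 9.591 + 0.346 + 6.392
The largest term is for symbol 2: 9.59.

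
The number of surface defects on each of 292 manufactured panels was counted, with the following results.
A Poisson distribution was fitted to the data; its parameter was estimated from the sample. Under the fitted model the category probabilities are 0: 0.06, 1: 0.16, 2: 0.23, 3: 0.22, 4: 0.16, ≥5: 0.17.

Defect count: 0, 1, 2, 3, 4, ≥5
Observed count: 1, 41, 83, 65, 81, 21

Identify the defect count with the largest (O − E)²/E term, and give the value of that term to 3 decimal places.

Expected counts E_i = n·p_i: 292×0.06 = 17.52, 292×0.16 = 46.72, 292×0.23 = 67.16, 292×0.22 = 64.24, 292×0.16 = 46.72, 292×0.17 = 49.64.
0: (1 − 17.52)²/17.52 = 272.9104/17.52 = 15.5771
1: (41 − 46.72)²/46.72 = 32.7184/46.72 = 0.7003
2: (83 − 67.16)²/67.16 = 250.9056/67.16 = 3.7359
3: (65 − 64.24)²/64.24 = 0.5776/64.24 = 0.0090
4: (81 − 46.72)²/46.72 = 1175.1184/46.72 = 25.1524
≥5: (21 − 49.64)²/49.64 = 820.2496/49.64 = 16.5240
The largest term is for 4: 25.152.

4, 25.152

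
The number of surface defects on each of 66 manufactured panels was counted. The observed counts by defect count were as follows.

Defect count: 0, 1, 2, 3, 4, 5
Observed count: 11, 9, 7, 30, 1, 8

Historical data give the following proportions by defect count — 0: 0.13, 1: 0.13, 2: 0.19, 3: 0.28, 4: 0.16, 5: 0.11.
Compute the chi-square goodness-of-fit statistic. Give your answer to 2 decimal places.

Expected counts E_i = n·p_i: 66×0.13 = 8.58, 66×0.13 = 8.58, 66×0.19 = 12.54, 66×0.28 = 18.48, 66×0.16 = 10.56, 66×0.11 = 7.26.
cat         O        E   (O−E)²/E
0          11     8.58      0.683
1           9     8.58      0.021
2           7    12.54      2.447
3          30    18.48      7.181
4           1    10.56      8.655
5           8     7.26      0.075
Sum = 19.06

19.06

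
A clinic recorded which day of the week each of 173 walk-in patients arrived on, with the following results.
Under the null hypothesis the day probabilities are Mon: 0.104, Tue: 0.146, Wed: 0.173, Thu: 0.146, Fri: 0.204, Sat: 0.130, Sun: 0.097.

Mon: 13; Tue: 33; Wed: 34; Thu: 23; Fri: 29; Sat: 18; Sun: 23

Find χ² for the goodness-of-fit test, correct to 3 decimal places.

8.837

Expected counts E_i = n·p_i: 173×0.104 = 17.992, 173×0.146 = 25.258, 173×0.173 = 29.929, 173×0.146 = 25.258, 173×0.204 = 35.292, 173×0.130 = 22.49, 173×0.097 = 16.781.
Mon: (13 − 17.992)²/17.992 = 24.920064/17.992 = 1.3851
Tue: (33 − 25.258)²/25.258 = 59.938564/25.258 = 2.3731
Wed: (34 − 29.929)²/29.929 = 16.573041/29.929 = 0.5537
Thu: (23 − 25.258)²/25.258 = 5.098564/25.258 = 0.2019
Fri: (29 − 35.292)²/35.292 = 39.589264/35.292 = 1.1218
Sat: (18 − 22.49)²/22.49 = 20.1601/22.49 = 0.8964
Sun: (23 − 16.781)²/16.781 = 38.675961/16.781 = 2.3047
Sum = 8.837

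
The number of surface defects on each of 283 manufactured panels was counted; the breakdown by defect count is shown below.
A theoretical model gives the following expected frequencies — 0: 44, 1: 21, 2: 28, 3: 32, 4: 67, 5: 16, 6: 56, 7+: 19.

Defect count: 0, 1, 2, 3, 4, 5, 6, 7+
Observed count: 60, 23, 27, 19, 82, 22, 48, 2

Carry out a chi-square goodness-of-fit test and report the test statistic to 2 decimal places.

33.29

0: (60 − 44)²/44 = 256/44 = 5.818
1: (23 − 21)²/21 = 4/21 = 0.190
2: (27 − 28)²/28 = 1/28 = 0.036
3: (19 − 32)²/32 = 169/32 = 5.281
4: (82 − 67)²/67 = 225/67 = 3.358
5: (22 − 16)²/16 = 36/16 = 2.250
6: (48 − 56)²/56 = 64/56 = 1.143
7+: (2 − 19)²/19 = 289/19 = 15.211
Sum = 33.29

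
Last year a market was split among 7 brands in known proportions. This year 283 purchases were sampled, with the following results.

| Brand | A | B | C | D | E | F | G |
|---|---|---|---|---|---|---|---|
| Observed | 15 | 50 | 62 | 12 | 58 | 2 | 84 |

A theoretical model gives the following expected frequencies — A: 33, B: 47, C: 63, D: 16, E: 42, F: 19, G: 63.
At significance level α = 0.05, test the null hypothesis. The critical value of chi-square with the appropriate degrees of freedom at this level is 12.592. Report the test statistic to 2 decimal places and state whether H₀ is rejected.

39.33; reject

χ² = (15−33)²/33 + (50−47)²/47 + (62−63)²/63 + (12−16)²/16 + (58−42)²/42 + (2−19)²/19 + (84−63)²/63
   = 9.818 + 0.191 + 0.016 + 1.000 + 6.095 + 15.211 + 7.000
Sum = 39.33
df = 6. Since 39.33 > 12.592, we reject H₀.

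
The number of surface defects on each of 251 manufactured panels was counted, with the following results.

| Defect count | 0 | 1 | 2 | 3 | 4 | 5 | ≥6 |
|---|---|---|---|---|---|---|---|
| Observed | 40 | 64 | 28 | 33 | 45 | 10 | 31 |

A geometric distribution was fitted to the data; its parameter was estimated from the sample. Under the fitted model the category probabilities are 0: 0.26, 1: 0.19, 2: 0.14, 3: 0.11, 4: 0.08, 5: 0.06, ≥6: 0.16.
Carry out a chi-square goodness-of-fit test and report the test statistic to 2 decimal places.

Expected counts E_i = n·p_i: 251×0.26 = 65.26, 251×0.19 = 47.69, 251×0.14 = 35.14, 251×0.11 = 27.61, 251×0.08 = 20.08, 251×0.06 = 15.06, 251×0.16 = 40.16.
cat         O        E   (O−E)²/E
0          40    65.26      9.777
1          64    47.69      5.578
2          28    35.14      1.451
3          33    27.61      1.052
4          45    20.08     30.927
5          10    15.06      1.700
≥6         31    40.16      2.089
Sum = 52.57

52.57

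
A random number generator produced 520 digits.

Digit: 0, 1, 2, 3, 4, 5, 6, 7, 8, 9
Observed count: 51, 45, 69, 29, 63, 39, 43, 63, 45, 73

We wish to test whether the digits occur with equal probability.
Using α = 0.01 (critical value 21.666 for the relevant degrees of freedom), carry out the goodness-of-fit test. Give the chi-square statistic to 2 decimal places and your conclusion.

Under H₀ each category has probability 1/10, so each expected count is 520/10 = 52.
cat         O        E   (O−E)²/E
0          51       52      0.019
1          45       52      0.942
2          69       52      5.558
3          29       52     10.173
4          63       52      2.327
5          39       52      3.250
6          43       52      1.558
7          63       52      2.327
8          45       52      0.942
9          73       52      8.481
Sum = 35.58
df = 9. Since 35.58 > 21.666, we reject H₀.

35.58; reject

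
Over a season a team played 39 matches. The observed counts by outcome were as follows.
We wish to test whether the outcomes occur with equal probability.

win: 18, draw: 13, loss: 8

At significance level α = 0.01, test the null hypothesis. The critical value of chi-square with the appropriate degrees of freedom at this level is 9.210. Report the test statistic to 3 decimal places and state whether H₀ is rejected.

Expected count for each of the 3 categories: 39/3 = 13.
cat         O        E   (O−E)²/E
win        18       13     1.9231
draw       13       13     0.0000
loss        8       13     1.9231
Sum = 3.846
df = 2. Since 3.846 < 9.210, we do not reject H₀.

3.846; do not reject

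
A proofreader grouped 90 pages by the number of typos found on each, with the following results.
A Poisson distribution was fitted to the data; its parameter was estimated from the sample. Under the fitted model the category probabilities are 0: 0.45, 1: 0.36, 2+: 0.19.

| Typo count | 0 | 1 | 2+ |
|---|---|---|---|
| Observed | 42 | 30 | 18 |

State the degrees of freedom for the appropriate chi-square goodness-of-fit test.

1

There are k = 3 categories and 1 parameter estimated from the data, so df = 3 − 1 − 1 = 1.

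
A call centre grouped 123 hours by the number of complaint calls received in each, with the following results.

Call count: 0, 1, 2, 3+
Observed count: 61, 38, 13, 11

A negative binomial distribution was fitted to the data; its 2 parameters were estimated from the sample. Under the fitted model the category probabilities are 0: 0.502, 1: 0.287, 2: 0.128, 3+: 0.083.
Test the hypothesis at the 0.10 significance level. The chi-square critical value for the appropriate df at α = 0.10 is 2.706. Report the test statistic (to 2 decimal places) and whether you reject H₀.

0.75; do not reject

Expected counts E_i = n·p_i: 123×0.502 = 61.746, 123×0.287 = 35.301, 123×0.128 = 15.744, 123×0.083 = 10.209.
cat         O        E   (O−E)²/E
0          61   61.746      0.009
1          38   35.301      0.206
2          13   15.744      0.478
3+         11   10.209      0.061
Sum = 0.75
df = 1. Since 0.75 < 2.706, we do not reject H₀.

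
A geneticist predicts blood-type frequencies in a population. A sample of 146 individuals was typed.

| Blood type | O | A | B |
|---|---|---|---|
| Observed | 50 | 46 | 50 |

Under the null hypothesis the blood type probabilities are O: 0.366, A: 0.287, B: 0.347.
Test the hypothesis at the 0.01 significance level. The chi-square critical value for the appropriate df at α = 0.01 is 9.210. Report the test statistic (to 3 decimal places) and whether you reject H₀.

0.630; do not reject

Expected counts E_i = n·p_i: 146×0.366 = 53.436, 146×0.287 = 41.902, 146×0.347 = 50.662.
O: (50 − 53.436)²/53.436 = 11.806096/53.436 = 0.2209
A: (46 − 41.902)²/41.902 = 16.793604/41.902 = 0.4008
B: (50 − 50.662)²/50.662 = 0.438244/50.662 = 0.0087
Sum = 0.630
df = 2. Since 0.630 < 9.210, we do not reject H₀.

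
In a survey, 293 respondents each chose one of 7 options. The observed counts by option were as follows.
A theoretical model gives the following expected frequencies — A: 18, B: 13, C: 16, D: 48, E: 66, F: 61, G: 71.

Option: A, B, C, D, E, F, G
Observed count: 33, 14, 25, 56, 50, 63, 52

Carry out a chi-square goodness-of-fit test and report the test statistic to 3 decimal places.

28.002

χ² = (33−18)²/18 + (14−13)²/13 + (25−16)²/16 + (56−48)²/48 + (50−66)²/66 + (63−61)²/61 + (52−71)²/71
   = 12.5000 + 0.0769 + 5.0625 + 1.3333 + 3.8788 + 0.0656 + 5.0845
Sum = 28.002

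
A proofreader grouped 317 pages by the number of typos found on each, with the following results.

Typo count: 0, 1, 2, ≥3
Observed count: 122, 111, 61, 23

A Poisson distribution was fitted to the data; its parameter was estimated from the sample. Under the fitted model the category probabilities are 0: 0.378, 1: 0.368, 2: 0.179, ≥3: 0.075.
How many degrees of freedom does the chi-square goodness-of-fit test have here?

There are k = 4 categories and 1 parameter estimated from the data, so df = 4 − 1 − 1 = 2.

2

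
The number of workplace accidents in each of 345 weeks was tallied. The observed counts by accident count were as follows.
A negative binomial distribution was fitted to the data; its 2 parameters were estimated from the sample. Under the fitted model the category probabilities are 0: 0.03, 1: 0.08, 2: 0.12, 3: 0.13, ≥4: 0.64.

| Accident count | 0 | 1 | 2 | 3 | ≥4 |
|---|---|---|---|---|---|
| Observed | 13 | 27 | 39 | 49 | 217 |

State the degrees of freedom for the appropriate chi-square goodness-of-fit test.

2

There are k = 5 categories and 2 parameters estimated from the data, so df = 5 − 1 − 2 = 2.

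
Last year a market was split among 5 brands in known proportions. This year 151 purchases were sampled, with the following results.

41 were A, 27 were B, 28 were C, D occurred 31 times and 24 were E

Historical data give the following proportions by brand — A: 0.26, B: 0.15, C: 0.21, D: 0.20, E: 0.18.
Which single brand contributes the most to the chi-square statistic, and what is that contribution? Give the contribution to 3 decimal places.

Expected counts E_i = n·p_i: 151×0.26 = 39.26, 151×0.15 = 22.65, 151×0.21 = 31.71, 151×0.20 = 30.2, 151×0.18 = 27.18.
A: (41 − 39.26)²/39.26 = 3.0276/39.26 = 0.0771
B: (27 − 22.65)²/22.65 = 18.9225/22.65 = 0.8354
C: (28 − 31.71)²/31.71 = 13.7641/31.71 = 0.4341
D: (31 − 30.2)²/30.2 = 0.64/30.2 = 0.0212
E: (24 − 27.18)²/27.18 = 10.1124/27.18 = 0.3721
The largest term is for B: 0.835.

B, 0.835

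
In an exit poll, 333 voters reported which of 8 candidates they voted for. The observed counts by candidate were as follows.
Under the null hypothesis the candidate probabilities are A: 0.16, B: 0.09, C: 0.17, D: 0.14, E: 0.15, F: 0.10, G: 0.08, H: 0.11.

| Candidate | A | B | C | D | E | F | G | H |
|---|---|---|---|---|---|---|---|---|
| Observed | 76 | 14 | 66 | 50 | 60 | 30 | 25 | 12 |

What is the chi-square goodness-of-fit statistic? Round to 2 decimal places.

Expected counts E_i = n·p_i: 333×0.16 = 53.28, 333×0.09 = 29.97, 333×0.17 = 56.61, 333×0.14 = 46.62, 333×0.15 = 49.95, 333×0.10 = 33.3, 333×0.08 = 26.64, 333×0.11 = 36.63.
χ² = (76−53.28)²/53.28 + (14−29.97)²/29.97 + (66−56.61)²/56.61 + (50−46.62)²/46.62 + (60−49.95)²/49.95 + (30−33.3)²/33.3 + (25−26.64)²/26.64 + (12−36.63)²/36.63
   = 9.688 + 8.510 + 1.558 + 0.245 + 2.022 + 0.327 + 0.101 + 16.561
Sum = 39.01

39.01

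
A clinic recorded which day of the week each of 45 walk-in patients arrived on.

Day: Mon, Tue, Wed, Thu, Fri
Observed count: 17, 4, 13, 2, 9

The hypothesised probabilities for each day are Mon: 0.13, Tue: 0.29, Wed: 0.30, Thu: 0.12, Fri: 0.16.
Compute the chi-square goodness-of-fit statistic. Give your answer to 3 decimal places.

Expected counts E_i = n·p_i: 45×0.13 = 5.85, 45×0.29 = 13.05, 45×0.30 = 13.5, 45×0.12 = 5.4, 45×0.16 = 7.2.
cat         O        E   (O−E)²/E
Mon        17     5.85    21.2517
Tue         4    13.05     6.2761
Wed        13     13.5     0.0185
Thu         2      5.4     2.1407
Fri         9      7.2     0.4500
Sum = 30.137

30.137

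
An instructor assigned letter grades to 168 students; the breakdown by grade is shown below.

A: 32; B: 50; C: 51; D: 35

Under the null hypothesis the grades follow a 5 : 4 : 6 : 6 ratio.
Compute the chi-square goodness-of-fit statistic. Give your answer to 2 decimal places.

15.43

Ratio total = 21. Expected counts: 168×5/21 = 40, 168×4/21 = 32, 168×6/21 = 48, 168×6/21 = 48.
cat         O        E   (O−E)²/E
A          32       40      1.600
B          50       32     10.125
C          51       48      0.188
D          35       48      3.521
Sum = 15.43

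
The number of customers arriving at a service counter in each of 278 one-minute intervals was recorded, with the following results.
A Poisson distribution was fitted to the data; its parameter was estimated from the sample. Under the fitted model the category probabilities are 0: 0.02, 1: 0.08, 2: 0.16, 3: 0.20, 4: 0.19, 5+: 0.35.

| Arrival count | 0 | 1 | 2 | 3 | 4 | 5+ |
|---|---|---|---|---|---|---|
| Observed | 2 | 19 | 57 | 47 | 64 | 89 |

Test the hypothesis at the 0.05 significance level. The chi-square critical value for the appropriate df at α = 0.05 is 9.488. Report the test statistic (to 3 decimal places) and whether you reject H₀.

Expected counts E_i = n·p_i: 278×0.02 = 5.56, 278×0.08 = 22.24, 278×0.16 = 44.48, 278×0.20 = 55.6, 278×0.19 = 52.82, 278×0.35 = 97.3.
cat         O        E   (O−E)²/E
0           2     5.56     2.2794
1          19    22.24     0.4720
2          57    44.48     3.5241
3          47     55.6     1.3302
4          64    52.82     2.3664
5+         89     97.3     0.7080
Sum = 10.680
df = 4. Since 10.680 > 9.488, we reject H₀.

10.680; reject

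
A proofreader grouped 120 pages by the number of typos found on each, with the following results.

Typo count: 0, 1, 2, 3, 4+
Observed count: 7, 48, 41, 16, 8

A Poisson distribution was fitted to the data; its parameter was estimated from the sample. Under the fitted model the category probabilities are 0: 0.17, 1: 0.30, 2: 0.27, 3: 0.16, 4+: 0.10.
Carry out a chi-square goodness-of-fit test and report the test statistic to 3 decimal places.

Expected counts E_i = n·p_i: 120×0.17 = 20.4, 120×0.30 = 36, 120×0.27 = 32.4, 120×0.16 = 19.2, 120×0.10 = 12.
0: (7 − 20.4)²/20.4 = 179.56/20.4 = 8.8020
1: (48 − 36)²/36 = 144/36 = 4.0000
2: (41 − 32.4)²/32.4 = 73.96/32.4 = 2.2827
3: (16 − 19.2)²/19.2 = 10.24/19.2 = 0.5333
4+: (8 − 12)²/12 = 16/12 = 1.3333
Sum = 16.951

16.951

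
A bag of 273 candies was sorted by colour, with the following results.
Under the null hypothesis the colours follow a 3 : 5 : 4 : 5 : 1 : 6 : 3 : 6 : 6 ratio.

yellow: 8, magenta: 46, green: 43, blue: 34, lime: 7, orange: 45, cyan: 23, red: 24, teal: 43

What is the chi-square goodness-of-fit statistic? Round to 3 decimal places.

27.712

Ratio total = 39. Expected counts: 273×3/39 = 21, 273×5/39 = 35, 273×4/39 = 28, 273×5/39 = 35, 273×1/39 = 7, 273×6/39 = 42, 273×3/39 = 21, 273×6/39 = 42, 273×6/39 = 42.
χ² = (8−21)²/21 + (46−35)²/35 + (43−28)²/28 + (34−35)²/35 + (7−7)²/7 + (45−42)²/42 + (23−21)²/21 + (24−42)²/42 + (43−42)²/42
   = 8.0476 + 3.4571 + 8.0357 + 0.0286 + 0.0000 + 0.2143 + 0.1905 + 7.7143 + 0.0238
Sum = 27.712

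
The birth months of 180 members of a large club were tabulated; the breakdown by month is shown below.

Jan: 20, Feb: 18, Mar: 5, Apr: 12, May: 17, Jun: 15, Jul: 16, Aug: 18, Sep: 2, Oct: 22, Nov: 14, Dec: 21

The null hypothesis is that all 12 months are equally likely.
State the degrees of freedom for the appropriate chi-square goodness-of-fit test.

There are k = 12 categories and no parameters were estimated from the data, so df = 12 − 1 = 11.

11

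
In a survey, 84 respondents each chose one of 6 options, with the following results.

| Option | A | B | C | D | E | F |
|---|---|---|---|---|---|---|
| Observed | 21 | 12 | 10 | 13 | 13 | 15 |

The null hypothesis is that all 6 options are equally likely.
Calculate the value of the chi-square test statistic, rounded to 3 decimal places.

5.143

Under H₀ each category has probability 1/6, so each expected count is 84/6 = 14.
cat         O        E   (O−E)²/E
A          21       14     3.5000
B          12       14     0.2857
C          10       14     1.1429
D          13       14     0.0714
E          13       14     0.0714
F          15       14     0.0714
Sum = 5.143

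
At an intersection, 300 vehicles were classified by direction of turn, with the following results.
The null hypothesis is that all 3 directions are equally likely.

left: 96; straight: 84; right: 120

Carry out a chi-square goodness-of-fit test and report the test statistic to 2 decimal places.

6.72

Expected count for each of the 3 categories: 300/3 = 100.
χ² = (96−100)²/100 + (84−100)²/100 + (120−100)²/100
   = 0.160 + 2.560 + 4.000
Sum = 6.72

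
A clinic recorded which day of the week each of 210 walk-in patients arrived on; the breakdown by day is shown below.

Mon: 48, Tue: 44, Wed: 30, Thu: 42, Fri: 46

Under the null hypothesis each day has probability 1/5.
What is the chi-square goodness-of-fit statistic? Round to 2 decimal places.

4.76

Under H₀ each category has probability 1/5, so each expected count is 210/5 = 42.
χ² = (48−42)²/42 + (44−42)²/42 + (30−42)²/42 + (42−42)²/42 + (46−42)²/42
   = 0.857 + 0.095 + 3.429 + 0.000 + 0.381
Sum = 4.76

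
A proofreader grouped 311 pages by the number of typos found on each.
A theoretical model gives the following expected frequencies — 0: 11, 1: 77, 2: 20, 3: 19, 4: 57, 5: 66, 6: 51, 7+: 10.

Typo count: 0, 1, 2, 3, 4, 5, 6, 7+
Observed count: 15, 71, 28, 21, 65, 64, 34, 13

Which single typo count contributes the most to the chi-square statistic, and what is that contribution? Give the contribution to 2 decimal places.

χ² = (15−11)²/11 + (71−77)²/77 + (28−20)²/20 + (21−19)²/19 + (65−57)²/57 + (64−66)²/66 + (34−51)²/51 + (13−10)²/10
   = 1.455 + 0.468 + 3.200 + 0.211 + 1.123 + 0.061 + 5.667 + 0.900
The largest term is for 6: 5.67.

6, 5.67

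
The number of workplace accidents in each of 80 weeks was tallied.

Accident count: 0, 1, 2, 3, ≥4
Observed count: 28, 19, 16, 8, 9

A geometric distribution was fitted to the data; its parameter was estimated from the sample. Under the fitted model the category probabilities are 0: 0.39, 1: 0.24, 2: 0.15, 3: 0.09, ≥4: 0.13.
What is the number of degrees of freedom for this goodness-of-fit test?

3

There are k = 5 categories and 1 parameter estimated from the data, so df = 5 − 1 − 1 = 3.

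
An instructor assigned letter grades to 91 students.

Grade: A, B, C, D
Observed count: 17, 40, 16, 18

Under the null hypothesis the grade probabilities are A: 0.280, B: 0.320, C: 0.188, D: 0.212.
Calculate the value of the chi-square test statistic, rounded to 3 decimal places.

Expected counts E_i = n·p_i: 91×0.280 = 25.48, 91×0.320 = 29.12, 91×0.188 = 17.108, 91×0.212 = 19.292.
cat         O        E   (O−E)²/E
A          17    25.48     2.8222
B          40    29.12     4.0651
C          16   17.108     0.0718
D          18   19.292     0.0865
Sum = 7.046

7.046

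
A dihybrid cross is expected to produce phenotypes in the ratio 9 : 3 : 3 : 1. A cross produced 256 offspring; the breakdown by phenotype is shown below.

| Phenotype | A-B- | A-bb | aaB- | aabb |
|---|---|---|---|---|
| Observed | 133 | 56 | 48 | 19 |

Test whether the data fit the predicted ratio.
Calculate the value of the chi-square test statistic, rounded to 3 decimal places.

2.736

Ratio total = 16. Expected counts: 256×9/16 = 144, 256×3/16 = 48, 256×3/16 = 48, 256×1/16 = 16.
cat         O        E   (O−E)²/E
A-B-      133      144     0.8403
A-bb       56       48     1.3333
aaB-       48       48     0.0000
aabb       19       16     0.5625
Sum = 2.736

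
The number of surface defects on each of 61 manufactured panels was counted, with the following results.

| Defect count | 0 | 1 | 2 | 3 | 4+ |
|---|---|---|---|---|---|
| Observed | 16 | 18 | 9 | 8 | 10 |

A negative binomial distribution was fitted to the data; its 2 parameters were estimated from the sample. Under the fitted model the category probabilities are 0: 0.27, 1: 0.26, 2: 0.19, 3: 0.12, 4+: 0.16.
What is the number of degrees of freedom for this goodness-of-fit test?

There are k = 5 categories and 2 parameters estimated from the data, so df = 5 − 1 − 2 = 2.

2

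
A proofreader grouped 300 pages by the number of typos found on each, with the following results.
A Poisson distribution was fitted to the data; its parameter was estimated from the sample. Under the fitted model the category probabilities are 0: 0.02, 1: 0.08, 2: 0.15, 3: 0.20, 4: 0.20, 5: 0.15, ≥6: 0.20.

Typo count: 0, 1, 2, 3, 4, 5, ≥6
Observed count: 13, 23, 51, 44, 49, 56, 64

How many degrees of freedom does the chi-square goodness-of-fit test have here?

5

There are k = 7 categories and 1 parameter estimated from the data, so df = 7 − 1 − 1 = 5.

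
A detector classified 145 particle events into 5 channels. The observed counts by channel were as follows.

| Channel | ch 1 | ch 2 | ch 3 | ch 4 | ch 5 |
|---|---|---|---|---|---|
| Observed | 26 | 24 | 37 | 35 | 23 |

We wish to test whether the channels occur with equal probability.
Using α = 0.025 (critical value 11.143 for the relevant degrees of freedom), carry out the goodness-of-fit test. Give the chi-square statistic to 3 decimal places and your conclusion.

Expected count for each of the 5 categories: 145/5 = 29.
cat         O        E   (O−E)²/E
ch 1       26       29     0.3103
ch 2       24       29     0.8621
ch 3       37       29     2.2069
ch 4       35       29     1.2414
ch 5       23       29     1.2414
Sum = 5.862
df = 4. Since 5.862 < 11.143, we do not reject H₀.

5.862; do not reject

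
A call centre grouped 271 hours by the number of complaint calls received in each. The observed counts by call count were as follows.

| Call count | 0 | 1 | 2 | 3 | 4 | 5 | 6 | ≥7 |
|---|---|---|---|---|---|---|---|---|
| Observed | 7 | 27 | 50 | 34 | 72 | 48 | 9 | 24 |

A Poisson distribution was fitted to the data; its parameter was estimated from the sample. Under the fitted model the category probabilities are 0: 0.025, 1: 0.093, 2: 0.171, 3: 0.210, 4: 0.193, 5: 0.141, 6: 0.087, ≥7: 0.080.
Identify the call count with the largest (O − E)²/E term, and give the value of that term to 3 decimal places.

Expected counts E_i = n·p_i: 271×0.025 = 6.775, 271×0.093 = 25.203, 271×0.171 = 46.341, 271×0.210 = 56.91, 271×0.193 = 52.303, 271×0.141 = 38.211, 271×0.087 = 23.577, 271×0.080 = 21.68.
0: (7 − 6.775)²/6.775 = 0.050625/6.775 = 0.0075
1: (27 − 25.203)²/25.203 = 3.229209/25.203 = 0.1281
2: (50 − 46.341)²/46.341 = 13.388281/46.341 = 0.2889
3: (34 − 56.91)²/56.91 = 524.8681/56.91 = 9.2228
4: (72 − 52.303)²/52.303 = 387.971809/52.303 = 7.4178
5: (48 − 38.211)²/38.211 = 95.824521/38.211 = 2.5078
6: (9 − 23.577)²/23.577 = 212.488929/23.577 = 9.0126
≥7: (24 − 21.68)²/21.68 = 5.3824/21.68 = 0.2483
The largest term is for 3: 9.223.

3, 9.223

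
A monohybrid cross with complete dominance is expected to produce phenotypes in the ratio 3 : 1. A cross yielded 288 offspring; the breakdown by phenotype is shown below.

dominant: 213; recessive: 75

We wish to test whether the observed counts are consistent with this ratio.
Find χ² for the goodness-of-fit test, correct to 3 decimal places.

Ratio total = 4. Expected counts: 288×3/4 = 216, 288×1/4 = 72.
χ² = (213−216)²/216 + (75−72)²/72
   = 0.0417 + 0.1250
Sum = 0.167

0.167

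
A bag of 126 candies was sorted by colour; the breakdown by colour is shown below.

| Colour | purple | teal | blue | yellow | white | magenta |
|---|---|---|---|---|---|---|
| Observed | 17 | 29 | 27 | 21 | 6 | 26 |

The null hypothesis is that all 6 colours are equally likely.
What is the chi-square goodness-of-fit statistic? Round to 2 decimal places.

17.43

Expected count for each of the 6 categories: 126/6 = 21.
purple: (17 − 21)²/21 = 16/21 = 0.762
teal: (29 − 21)²/21 = 64/21 = 3.048
blue: (27 − 21)²/21 = 36/21 = 1.714
yellow: (21 − 21)²/21 = 0/21 = 0.000
white: (6 − 21)²/21 = 225/21 = 10.714
magenta: (26 − 21)²/21 = 25/21 = 1.190
Sum = 17.43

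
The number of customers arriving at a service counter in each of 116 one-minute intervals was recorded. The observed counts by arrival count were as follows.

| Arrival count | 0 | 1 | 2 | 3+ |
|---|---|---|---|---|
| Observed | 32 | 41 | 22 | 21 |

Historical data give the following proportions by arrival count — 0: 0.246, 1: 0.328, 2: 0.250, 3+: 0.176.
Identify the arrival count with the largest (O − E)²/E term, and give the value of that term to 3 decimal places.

Expected counts E_i = n·p_i: 116×0.246 = 28.536, 116×0.328 = 38.048, 116×0.250 = 29, 116×0.176 = 20.416.
χ² = (32−28.536)²/28.536 + (41−38.048)²/38.048 + (22−29)²/29 + (21−20.416)²/20.416
   = 0.4205 + 0.2290 + 1.6897 + 0.0167
The largest term is for 2: 1.690.

2, 1.690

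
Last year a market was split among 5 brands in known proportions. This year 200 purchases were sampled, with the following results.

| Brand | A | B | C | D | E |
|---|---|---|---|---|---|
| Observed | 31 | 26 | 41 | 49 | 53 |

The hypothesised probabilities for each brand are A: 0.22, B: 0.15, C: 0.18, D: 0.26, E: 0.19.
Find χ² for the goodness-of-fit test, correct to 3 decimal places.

11.163

Expected counts E_i = n·p_i: 200×0.22 = 44, 200×0.15 = 30, 200×0.18 = 36, 200×0.26 = 52, 200×0.19 = 38.
χ² = (31−44)²/44 + (26−30)²/30 + (41−36)²/36 + (49−52)²/52 + (53−38)²/38
   = 3.8409 + 0.5333 + 0.6944 + 0.1731 + 5.9211
Sum = 11.163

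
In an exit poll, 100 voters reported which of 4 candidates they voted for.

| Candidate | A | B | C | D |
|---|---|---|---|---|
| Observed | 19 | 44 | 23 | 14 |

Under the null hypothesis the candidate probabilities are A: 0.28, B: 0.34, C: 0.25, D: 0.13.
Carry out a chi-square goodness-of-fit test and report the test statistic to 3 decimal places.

Expected counts E_i = n·p_i: 100×0.28 = 28, 100×0.34 = 34, 100×0.25 = 25, 100×0.13 = 13.
A: (19 − 28)²/28 = 81/28 = 2.8929
B: (44 − 34)²/34 = 100/34 = 2.9412
C: (23 − 25)²/25 = 4/25 = 0.1600
D: (14 − 13)²/13 = 1/13 = 0.0769
Sum = 6.071

6.071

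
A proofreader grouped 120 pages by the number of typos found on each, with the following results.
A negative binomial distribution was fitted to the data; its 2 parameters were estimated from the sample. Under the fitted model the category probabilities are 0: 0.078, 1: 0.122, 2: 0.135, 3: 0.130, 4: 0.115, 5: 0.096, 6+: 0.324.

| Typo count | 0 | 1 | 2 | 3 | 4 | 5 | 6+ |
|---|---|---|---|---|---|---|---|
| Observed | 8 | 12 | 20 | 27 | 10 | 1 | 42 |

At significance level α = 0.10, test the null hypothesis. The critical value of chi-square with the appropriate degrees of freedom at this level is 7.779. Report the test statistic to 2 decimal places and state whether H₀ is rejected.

20.80; reject

Expected counts E_i = n·p_i: 120×0.078 = 9.36, 120×0.122 = 14.64, 120×0.135 = 16.2, 120×0.130 = 15.6, 120×0.115 = 13.8, 120×0.096 = 11.52, 120×0.324 = 38.88.
0: (8 − 9.36)²/9.36 = 1.8496/9.36 = 0.198
1: (12 − 14.64)²/14.64 = 6.9696/14.64 = 0.476
2: (20 − 16.2)²/16.2 = 14.44/16.2 = 0.891
3: (27 − 15.6)²/15.6 = 129.96/15.6 = 8.331
4: (10 − 13.8)²/13.8 = 14.44/13.8 = 1.046
5: (1 − 11.52)²/11.52 = 110.6704/11.52 = 9.607
6+: (42 − 38.88)²/38.88 = 9.7344/38.88 = 0.250
Sum = 20.80
df = 4. Since 20.80 > 7.779, we reject H₀.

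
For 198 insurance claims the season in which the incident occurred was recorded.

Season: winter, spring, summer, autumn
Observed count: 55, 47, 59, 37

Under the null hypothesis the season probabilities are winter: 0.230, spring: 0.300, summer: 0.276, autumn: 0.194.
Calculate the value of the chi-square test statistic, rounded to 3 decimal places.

Expected counts E_i = n·p_i: 198×0.230 = 45.54, 198×0.300 = 59.4, 198×0.276 = 54.648, 198×0.194 = 38.412.
χ² = (55−45.54)²/45.54 + (47−59.4)²/59.4 + (59−54.648)²/54.648 + (37−38.412)²/38.412
   = 1.9651 + 2.5886 + 0.3466 + 0.0519
Sum = 4.952

4.952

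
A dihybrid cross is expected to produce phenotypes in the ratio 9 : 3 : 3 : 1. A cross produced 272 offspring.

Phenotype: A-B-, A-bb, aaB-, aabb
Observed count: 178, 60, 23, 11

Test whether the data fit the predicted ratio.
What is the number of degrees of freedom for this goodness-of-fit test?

There are k = 4 categories and no parameters were estimated from the data, so df = 4 − 1 = 3.

3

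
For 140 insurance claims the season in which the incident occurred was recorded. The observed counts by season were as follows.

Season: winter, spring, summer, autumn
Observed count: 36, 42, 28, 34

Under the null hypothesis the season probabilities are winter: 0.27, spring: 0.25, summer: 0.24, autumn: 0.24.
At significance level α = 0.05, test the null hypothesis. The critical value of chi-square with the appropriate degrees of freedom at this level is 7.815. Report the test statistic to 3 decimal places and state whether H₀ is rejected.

Expected counts E_i = n·p_i: 140×0.27 = 37.8, 140×0.25 = 35, 140×0.24 = 33.6, 140×0.24 = 33.6.
χ² = (36−37.8)²/37.8 + (42−35)²/35 + (28−33.6)²/33.6 + (34−33.6)²/33.6
   = 0.0857 + 1.4000 + 0.9333 + 0.0048
Sum = 2.424
df = 3. Since 2.424 < 7.815, we do not reject H₀.

2.424; do not reject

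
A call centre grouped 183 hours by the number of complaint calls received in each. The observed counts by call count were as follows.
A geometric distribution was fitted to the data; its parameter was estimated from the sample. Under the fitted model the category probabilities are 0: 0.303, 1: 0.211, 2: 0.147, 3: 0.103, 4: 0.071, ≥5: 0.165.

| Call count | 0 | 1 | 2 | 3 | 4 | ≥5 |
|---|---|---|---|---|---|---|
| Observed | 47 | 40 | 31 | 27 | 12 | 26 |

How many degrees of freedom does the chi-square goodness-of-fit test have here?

4

There are k = 6 categories and 1 parameter estimated from the data, so df = 6 − 1 − 1 = 4.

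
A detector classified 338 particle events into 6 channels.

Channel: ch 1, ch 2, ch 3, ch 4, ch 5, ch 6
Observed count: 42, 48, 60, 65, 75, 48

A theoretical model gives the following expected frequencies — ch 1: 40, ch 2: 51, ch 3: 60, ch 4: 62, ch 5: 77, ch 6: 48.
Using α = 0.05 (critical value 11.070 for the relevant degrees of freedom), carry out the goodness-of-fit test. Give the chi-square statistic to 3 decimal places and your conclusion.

ch 1: (42 − 40)²/40 = 4/40 = 0.1000
ch 2: (48 − 51)²/51 = 9/51 = 0.1765
ch 3: (60 − 60)²/60 = 0/60 = 0.0000
ch 4: (65 − 62)²/62 = 9/62 = 0.1452
ch 5: (75 − 77)²/77 = 4/77 = 0.0519
ch 6: (48 − 48)²/48 = 0/48 = 0.0000
Sum = 0.474
df = 5. Since 0.474 < 11.070, we do not reject H₀.

0.474; do not reject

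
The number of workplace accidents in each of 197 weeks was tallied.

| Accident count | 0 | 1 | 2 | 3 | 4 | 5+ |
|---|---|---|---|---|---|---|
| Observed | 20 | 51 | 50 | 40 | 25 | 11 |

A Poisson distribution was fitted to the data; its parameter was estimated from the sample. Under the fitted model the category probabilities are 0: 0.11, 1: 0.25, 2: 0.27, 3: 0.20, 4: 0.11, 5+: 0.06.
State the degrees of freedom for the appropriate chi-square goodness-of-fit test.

4

There are k = 6 categories and 1 parameter estimated from the data, so df = 6 − 1 − 1 = 4.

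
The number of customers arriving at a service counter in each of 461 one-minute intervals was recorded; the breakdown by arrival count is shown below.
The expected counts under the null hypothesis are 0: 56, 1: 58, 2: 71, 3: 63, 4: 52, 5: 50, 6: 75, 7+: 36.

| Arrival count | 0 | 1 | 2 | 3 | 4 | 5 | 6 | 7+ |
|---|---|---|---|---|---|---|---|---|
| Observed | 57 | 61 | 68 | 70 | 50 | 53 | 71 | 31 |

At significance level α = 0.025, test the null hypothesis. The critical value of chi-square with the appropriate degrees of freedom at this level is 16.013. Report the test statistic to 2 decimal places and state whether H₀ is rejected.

0: (57 − 56)²/56 = 1/56 = 0.018
1: (61 − 58)²/58 = 9/58 = 0.155
2: (68 − 71)²/71 = 9/71 = 0.127
3: (70 − 63)²/63 = 49/63 = 0.778
4: (50 − 52)²/52 = 4/52 = 0.077
5: (53 − 50)²/50 = 9/50 = 0.180
6: (71 − 75)²/75 = 16/75 = 0.213
7+: (31 − 36)²/36 = 25/36 = 0.694
Sum = 2.24
df = 7. Since 2.24 < 16.013, we do not reject H₀.

2.24; do not reject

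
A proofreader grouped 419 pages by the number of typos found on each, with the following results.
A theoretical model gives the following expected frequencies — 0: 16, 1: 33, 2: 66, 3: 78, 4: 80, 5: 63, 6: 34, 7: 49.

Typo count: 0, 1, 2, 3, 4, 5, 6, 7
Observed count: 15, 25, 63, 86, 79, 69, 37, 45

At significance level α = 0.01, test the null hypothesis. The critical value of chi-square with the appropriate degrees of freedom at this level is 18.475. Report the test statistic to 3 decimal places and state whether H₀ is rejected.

0: (15 − 16)²/16 = 1/16 = 0.0625
1: (25 − 33)²/33 = 64/33 = 1.9394
2: (63 − 66)²/66 = 9/66 = 0.1364
3: (86 − 78)²/78 = 64/78 = 0.8205
4: (79 − 80)²/80 = 1/80 = 0.0125
5: (69 − 63)²/63 = 36/63 = 0.5714
6: (37 − 34)²/34 = 9/34 = 0.2647
7: (45 − 49)²/49 = 16/49 = 0.3265
Sum = 4.134
df = 7. Since 4.134 < 18.475, we do not reject H₀.

4.134; do not reject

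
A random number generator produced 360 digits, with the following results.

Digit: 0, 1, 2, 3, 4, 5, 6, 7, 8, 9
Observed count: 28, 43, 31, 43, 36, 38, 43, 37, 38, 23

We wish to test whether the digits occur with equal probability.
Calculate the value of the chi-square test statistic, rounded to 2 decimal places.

Expected count for each of the 10 categories: 360/10 = 36.
0: (28 − 36)²/36 = 64/36 = 1.778
1: (43 − 36)²/36 = 49/36 = 1.361
2: (31 − 36)²/36 = 25/36 = 0.694
3: (43 − 36)²/36 = 49/36 = 1.361
4: (36 − 36)²/36 = 0/36 = 0.000
5: (38 − 36)²/36 = 4/36 = 0.111
6: (43 − 36)²/36 = 49/36 = 1.361
7: (37 − 36)²/36 = 1/36 = 0.028
8: (38 − 36)²/36 = 4/36 = 0.111
9: (23 − 36)²/36 = 169/36 = 4.694
Sum = 11.50

11.50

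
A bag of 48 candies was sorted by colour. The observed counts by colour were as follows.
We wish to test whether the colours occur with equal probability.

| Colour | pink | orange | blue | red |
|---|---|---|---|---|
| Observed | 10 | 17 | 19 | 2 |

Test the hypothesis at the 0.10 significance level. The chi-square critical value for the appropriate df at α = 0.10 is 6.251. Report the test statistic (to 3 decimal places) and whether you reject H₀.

Expected count for each of the 4 categories: 48/4 = 12.
pink: (10 − 12)²/12 = 4/12 = 0.3333
orange: (17 − 12)²/12 = 25/12 = 2.0833
blue: (19 − 12)²/12 = 49/12 = 4.0833
red: (2 − 12)²/12 = 100/12 = 8.3333
Sum = 14.833
df = 3. Since 14.833 > 6.251, we reject H₀.

14.833; reject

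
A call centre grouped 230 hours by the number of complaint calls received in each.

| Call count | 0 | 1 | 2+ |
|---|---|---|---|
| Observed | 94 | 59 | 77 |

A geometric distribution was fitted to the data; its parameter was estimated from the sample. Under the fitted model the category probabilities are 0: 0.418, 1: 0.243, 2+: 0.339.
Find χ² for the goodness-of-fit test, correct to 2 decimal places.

Expected counts E_i = n·p_i: 230×0.418 = 96.14, 230×0.243 = 55.89, 230×0.339 = 77.97.
χ² = (94−96.14)²/96.14 + (59−55.89)²/55.89 + (77−77.97)²/77.97
   = 0.048 + 0.173 + 0.012
Sum = 0.23

0.23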